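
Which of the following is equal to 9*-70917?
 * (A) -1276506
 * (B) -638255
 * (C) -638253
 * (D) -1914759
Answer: C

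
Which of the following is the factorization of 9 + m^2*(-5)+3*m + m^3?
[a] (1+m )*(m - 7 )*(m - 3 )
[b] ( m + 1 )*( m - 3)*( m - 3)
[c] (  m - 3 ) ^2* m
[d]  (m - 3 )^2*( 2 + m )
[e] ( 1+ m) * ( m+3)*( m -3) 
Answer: b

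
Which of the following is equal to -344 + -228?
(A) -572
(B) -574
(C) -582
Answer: A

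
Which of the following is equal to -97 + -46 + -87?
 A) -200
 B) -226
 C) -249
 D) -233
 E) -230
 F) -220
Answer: E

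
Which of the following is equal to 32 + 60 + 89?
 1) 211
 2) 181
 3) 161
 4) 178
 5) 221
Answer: 2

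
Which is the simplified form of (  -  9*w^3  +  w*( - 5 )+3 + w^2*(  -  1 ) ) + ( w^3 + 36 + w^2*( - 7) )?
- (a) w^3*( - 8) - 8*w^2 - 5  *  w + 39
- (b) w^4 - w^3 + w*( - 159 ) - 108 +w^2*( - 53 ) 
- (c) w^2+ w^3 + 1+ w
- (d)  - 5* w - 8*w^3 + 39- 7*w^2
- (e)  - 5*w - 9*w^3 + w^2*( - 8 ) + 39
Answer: a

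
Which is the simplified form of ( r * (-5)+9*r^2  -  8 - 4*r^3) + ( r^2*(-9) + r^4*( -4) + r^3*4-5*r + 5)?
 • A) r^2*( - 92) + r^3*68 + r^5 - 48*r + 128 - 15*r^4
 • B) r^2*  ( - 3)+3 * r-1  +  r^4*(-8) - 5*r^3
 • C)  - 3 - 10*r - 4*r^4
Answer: C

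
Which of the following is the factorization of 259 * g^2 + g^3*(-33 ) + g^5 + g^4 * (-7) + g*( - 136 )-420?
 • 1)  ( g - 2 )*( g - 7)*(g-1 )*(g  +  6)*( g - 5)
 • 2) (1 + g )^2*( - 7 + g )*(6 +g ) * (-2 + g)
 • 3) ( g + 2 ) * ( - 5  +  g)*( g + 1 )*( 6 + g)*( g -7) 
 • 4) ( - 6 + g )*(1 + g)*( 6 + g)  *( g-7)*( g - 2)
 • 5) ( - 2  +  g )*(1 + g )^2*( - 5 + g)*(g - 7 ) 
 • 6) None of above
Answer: 6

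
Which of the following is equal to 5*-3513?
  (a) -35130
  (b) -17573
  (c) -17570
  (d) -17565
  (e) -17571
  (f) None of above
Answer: d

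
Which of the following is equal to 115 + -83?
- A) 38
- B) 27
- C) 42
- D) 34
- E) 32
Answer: E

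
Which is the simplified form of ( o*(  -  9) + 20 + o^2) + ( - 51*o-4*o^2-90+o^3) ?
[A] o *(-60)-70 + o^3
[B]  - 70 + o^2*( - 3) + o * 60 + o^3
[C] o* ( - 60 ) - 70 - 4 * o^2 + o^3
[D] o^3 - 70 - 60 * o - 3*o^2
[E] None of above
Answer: D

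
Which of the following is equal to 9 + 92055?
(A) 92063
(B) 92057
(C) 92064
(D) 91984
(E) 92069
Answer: C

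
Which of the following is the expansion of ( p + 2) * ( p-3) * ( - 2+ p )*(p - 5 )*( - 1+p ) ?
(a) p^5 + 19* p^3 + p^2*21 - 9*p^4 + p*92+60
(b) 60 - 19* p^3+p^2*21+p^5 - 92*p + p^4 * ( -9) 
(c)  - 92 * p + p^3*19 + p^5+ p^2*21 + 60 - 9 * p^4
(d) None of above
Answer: c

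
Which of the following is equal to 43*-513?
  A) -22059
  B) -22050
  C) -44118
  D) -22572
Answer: A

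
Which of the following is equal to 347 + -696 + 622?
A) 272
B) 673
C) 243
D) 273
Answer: D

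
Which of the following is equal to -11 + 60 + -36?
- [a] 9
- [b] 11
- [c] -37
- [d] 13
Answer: d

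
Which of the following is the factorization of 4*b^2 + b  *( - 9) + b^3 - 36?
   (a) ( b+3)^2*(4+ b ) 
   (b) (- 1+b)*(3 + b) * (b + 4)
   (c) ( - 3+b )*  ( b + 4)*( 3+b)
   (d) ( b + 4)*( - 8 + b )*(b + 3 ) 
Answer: c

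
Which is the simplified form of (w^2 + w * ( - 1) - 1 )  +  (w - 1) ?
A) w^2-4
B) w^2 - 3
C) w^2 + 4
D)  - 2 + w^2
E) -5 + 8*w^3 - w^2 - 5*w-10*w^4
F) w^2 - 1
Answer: D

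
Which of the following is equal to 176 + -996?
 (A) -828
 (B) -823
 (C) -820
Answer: C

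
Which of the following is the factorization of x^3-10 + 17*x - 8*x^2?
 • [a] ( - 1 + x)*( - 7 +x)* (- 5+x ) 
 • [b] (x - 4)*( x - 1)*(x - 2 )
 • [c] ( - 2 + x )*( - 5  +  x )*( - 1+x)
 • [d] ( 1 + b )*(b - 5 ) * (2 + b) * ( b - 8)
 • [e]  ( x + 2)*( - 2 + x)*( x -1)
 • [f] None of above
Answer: c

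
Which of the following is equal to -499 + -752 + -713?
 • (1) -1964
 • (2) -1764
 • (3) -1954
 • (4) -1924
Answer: 1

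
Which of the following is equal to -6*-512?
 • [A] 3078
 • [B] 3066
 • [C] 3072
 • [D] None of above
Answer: C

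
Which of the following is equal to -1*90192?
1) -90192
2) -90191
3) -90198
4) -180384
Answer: 1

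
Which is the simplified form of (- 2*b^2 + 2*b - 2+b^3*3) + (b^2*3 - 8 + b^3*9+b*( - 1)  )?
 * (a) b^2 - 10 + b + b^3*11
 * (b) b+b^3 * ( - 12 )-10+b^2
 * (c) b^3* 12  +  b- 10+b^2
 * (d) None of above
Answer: c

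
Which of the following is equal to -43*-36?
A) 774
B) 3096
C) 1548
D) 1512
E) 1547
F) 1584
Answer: C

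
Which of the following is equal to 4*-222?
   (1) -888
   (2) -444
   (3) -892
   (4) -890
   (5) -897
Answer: 1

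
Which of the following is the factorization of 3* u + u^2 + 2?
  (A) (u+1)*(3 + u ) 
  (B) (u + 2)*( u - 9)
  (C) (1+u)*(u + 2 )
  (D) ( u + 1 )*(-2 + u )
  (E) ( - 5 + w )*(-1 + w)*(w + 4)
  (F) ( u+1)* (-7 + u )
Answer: C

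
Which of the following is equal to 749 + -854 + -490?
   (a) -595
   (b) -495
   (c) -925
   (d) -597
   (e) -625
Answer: a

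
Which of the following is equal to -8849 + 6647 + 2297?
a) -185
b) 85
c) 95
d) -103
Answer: c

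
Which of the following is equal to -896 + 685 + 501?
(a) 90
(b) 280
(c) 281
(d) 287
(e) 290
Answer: e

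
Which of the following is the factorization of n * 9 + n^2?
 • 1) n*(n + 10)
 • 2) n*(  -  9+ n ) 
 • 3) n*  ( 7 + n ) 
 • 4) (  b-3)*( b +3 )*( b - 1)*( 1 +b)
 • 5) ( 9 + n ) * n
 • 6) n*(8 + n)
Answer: 5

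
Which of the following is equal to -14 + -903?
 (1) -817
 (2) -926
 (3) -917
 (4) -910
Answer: 3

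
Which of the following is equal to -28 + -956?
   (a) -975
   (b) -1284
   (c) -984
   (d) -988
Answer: c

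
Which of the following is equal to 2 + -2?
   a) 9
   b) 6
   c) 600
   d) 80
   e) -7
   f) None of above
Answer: f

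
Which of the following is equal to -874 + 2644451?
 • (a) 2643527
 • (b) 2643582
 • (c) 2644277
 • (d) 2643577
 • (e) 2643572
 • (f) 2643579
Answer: d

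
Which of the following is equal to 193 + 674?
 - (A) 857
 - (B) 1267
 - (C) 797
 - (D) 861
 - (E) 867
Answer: E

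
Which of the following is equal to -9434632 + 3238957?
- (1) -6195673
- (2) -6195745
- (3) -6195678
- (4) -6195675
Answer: 4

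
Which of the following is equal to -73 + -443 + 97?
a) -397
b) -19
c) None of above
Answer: c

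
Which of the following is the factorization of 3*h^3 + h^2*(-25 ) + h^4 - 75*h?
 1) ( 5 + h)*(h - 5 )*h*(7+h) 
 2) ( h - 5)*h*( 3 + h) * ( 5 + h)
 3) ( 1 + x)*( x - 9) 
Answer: 2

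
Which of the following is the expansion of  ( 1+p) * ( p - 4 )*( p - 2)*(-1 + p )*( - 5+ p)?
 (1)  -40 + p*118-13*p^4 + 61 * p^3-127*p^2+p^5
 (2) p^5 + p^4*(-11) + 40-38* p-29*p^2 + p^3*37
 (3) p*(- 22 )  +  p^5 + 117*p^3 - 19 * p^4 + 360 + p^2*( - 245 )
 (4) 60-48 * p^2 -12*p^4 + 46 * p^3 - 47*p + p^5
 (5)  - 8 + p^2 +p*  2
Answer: 2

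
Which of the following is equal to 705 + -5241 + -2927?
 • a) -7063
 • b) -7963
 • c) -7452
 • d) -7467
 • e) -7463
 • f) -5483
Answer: e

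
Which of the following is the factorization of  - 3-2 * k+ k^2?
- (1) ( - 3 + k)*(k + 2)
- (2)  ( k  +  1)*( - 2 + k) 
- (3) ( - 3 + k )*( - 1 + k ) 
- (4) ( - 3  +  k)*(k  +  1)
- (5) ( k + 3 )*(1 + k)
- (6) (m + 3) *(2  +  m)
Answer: 4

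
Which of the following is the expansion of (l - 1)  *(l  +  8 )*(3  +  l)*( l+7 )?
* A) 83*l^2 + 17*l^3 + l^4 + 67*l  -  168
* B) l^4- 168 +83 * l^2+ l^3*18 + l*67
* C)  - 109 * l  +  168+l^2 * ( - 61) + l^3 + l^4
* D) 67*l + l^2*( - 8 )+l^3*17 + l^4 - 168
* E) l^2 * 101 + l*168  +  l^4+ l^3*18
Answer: A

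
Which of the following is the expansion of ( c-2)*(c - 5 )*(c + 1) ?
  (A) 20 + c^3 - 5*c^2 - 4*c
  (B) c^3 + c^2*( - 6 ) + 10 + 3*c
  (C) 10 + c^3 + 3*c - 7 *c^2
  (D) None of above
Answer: B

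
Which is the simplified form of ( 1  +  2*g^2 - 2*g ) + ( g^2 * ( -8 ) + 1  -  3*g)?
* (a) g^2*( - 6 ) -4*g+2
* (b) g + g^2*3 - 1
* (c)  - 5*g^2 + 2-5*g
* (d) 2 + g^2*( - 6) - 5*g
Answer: d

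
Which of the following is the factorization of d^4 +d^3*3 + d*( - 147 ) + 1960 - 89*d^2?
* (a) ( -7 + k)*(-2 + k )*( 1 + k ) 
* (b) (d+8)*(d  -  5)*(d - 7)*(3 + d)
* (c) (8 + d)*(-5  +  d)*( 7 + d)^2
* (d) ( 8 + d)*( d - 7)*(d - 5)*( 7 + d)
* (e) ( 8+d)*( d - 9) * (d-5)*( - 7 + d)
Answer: d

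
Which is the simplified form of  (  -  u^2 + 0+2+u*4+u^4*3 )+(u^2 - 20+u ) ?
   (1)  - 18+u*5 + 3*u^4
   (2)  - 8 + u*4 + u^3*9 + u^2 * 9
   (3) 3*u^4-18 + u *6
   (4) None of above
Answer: 1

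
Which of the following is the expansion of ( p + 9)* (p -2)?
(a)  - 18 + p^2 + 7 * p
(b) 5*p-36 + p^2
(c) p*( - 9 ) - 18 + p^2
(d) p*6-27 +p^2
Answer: a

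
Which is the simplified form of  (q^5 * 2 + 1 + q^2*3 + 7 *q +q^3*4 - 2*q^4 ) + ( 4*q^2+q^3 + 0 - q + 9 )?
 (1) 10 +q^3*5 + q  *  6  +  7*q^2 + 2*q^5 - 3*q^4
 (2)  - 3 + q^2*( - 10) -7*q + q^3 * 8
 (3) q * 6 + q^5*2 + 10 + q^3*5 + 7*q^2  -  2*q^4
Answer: 3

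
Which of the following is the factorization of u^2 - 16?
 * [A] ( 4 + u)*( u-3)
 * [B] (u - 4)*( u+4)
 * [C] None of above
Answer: B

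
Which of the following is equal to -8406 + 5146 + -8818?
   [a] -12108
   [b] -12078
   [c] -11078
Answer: b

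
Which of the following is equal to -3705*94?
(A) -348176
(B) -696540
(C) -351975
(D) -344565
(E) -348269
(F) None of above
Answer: F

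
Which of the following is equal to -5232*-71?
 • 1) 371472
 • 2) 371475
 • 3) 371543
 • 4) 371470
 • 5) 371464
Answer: 1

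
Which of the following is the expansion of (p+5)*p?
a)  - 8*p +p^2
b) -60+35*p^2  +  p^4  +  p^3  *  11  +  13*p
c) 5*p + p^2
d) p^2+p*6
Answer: c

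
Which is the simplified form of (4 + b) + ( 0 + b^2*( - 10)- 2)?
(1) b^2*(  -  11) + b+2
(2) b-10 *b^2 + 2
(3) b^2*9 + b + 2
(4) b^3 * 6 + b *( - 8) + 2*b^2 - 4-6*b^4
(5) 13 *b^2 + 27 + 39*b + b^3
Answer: 2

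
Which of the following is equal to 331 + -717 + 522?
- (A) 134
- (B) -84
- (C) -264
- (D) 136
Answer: D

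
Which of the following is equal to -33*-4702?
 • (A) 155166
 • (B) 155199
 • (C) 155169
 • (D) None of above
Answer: A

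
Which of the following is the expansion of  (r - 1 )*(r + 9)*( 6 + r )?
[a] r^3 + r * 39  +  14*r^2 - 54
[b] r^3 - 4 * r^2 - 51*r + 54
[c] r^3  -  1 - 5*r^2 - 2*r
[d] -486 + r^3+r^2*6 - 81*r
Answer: a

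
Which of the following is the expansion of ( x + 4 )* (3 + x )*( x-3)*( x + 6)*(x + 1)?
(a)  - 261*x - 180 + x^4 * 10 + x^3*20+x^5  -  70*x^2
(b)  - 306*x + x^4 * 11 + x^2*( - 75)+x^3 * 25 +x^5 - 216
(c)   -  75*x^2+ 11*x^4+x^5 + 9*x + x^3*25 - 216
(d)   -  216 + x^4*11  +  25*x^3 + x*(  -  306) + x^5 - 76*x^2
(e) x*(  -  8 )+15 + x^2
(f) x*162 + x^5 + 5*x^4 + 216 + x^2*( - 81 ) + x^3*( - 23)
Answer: b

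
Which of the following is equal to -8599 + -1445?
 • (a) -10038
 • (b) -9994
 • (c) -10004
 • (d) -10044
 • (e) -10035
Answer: d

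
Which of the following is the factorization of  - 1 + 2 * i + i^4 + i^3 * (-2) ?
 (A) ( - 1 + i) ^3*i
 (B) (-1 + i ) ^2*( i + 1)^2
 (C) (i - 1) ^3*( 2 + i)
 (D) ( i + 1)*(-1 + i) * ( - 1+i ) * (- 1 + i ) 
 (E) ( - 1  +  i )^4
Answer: D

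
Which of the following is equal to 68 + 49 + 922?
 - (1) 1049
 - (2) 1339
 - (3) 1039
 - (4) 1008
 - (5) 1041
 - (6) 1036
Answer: 3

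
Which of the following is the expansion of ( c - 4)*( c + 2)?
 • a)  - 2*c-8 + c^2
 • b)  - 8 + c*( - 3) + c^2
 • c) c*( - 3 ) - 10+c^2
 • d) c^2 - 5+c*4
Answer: a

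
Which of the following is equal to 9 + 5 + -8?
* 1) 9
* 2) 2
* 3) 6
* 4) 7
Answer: 3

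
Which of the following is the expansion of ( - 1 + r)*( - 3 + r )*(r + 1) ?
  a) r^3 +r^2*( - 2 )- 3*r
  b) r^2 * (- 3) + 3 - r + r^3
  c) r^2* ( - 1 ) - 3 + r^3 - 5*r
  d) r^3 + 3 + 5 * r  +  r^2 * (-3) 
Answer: b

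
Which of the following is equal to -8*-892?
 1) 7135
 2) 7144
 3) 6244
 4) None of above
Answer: 4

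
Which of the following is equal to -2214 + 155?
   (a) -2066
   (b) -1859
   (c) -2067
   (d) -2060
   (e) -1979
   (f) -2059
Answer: f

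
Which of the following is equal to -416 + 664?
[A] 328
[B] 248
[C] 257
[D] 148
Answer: B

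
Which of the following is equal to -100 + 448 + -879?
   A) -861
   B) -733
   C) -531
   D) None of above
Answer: C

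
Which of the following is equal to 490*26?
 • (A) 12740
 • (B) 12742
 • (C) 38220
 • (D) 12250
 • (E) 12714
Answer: A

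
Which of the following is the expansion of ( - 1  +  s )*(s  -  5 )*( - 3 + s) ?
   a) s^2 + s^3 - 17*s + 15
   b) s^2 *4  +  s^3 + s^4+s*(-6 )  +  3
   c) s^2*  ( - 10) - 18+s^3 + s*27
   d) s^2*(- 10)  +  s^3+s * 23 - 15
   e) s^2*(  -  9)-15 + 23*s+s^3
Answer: e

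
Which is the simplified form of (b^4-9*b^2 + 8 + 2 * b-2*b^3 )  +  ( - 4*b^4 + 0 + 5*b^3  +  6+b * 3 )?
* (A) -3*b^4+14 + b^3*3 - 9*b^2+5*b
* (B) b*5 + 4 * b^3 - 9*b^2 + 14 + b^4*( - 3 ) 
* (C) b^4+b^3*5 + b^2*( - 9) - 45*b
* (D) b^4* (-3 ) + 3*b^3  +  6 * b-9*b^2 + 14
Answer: A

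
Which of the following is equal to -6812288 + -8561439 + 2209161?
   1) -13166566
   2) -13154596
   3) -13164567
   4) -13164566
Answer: 4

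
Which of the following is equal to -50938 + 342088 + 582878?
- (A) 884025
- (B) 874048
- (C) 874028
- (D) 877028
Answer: C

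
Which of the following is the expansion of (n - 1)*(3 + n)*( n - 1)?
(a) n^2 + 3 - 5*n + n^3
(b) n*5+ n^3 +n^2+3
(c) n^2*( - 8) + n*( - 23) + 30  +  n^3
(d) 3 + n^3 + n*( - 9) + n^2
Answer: a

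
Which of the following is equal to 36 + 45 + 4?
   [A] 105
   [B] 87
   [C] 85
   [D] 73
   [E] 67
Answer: C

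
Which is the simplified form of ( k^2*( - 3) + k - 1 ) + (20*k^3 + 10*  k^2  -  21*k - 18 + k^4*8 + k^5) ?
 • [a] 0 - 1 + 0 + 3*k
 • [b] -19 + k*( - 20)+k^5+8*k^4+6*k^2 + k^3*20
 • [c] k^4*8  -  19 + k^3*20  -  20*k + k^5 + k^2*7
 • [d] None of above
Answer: c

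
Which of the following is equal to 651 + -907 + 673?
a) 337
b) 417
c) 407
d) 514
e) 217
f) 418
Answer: b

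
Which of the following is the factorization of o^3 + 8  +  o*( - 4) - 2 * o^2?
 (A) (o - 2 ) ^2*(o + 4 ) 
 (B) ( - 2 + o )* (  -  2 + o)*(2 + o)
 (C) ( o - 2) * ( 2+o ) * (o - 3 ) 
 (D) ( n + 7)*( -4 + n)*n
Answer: B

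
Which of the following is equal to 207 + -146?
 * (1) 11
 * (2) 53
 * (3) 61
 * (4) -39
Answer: 3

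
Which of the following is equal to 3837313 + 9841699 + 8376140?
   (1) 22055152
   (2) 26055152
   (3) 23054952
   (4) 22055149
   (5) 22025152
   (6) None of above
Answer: 1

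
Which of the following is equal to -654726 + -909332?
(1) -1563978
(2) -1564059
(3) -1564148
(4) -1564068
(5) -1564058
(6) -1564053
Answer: 5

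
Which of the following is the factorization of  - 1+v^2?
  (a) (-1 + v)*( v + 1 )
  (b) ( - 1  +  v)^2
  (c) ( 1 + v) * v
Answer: a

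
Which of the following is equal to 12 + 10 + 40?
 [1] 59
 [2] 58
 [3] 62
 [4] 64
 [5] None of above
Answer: 3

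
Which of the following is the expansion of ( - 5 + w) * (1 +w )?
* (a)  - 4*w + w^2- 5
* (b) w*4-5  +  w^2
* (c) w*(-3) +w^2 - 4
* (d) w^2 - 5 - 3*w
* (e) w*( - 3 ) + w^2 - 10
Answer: a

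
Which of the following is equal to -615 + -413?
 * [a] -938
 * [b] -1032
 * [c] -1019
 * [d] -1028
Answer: d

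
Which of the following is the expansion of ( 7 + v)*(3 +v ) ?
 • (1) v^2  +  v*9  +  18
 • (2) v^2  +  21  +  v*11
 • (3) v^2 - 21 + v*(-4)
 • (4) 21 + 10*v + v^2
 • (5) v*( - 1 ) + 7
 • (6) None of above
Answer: 4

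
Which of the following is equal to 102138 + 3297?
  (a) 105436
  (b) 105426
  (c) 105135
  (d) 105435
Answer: d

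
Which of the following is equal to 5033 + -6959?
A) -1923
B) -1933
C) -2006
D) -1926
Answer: D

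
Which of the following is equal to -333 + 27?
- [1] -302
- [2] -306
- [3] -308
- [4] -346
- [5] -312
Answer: 2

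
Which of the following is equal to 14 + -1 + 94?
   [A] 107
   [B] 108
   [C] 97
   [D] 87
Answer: A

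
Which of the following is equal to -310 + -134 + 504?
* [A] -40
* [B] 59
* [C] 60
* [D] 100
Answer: C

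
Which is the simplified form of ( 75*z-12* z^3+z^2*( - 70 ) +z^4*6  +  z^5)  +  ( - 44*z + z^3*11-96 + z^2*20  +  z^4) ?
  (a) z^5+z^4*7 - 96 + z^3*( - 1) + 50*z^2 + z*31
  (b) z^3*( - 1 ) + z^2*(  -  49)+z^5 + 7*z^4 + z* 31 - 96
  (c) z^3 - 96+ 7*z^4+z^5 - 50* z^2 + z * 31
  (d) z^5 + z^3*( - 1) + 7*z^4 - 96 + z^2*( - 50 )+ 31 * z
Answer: d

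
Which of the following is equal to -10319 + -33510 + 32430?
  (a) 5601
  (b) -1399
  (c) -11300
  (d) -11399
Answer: d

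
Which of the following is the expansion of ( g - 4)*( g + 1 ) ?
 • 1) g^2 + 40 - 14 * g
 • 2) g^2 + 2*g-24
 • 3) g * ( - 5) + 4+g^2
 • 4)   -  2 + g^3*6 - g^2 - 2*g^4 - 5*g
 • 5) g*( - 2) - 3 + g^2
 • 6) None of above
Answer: 6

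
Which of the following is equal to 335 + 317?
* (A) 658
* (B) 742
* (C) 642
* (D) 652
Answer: D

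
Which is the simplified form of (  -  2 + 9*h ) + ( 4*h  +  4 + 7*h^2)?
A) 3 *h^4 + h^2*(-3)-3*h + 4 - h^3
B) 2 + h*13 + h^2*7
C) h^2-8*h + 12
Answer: B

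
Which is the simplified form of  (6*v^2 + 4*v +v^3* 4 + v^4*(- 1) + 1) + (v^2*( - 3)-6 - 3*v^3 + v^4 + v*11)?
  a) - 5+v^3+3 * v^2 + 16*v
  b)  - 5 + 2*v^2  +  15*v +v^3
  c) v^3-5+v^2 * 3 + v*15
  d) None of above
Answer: c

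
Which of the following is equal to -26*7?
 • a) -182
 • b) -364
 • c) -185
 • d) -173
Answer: a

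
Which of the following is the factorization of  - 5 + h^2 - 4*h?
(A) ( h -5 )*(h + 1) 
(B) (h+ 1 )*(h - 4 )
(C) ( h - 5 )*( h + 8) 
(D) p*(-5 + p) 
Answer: A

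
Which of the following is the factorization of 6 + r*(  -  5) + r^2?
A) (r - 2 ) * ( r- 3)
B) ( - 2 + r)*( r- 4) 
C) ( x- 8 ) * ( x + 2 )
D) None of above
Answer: A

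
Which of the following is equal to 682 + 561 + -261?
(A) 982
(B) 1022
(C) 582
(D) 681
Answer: A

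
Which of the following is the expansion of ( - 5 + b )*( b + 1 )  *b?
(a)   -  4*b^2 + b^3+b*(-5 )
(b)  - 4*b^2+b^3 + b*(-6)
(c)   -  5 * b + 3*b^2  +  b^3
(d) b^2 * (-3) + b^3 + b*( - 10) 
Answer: a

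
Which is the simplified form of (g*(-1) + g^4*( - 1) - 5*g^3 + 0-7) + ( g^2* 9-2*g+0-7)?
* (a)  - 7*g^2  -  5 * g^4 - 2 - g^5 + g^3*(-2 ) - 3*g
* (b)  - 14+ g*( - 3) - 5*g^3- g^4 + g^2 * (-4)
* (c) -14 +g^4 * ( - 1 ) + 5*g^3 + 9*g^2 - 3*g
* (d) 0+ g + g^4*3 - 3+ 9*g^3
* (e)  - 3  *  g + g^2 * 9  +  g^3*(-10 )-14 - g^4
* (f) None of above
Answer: f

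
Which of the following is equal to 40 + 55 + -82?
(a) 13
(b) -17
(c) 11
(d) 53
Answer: a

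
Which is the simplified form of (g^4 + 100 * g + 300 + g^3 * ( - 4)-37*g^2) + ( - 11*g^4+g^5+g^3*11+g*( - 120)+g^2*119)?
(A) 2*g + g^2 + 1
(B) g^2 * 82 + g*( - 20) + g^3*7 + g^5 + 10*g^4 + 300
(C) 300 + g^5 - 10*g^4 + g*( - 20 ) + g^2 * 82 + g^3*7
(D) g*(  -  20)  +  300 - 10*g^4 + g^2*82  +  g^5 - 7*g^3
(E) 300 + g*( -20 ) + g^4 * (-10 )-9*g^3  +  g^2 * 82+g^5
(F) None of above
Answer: C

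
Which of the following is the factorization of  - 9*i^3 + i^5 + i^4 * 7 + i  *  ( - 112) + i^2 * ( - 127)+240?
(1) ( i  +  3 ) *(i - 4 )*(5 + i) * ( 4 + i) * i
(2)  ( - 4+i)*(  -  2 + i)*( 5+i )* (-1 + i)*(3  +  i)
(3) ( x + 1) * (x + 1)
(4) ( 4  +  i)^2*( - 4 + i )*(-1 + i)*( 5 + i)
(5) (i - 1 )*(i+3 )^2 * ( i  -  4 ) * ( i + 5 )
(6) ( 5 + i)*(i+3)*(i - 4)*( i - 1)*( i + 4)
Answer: 6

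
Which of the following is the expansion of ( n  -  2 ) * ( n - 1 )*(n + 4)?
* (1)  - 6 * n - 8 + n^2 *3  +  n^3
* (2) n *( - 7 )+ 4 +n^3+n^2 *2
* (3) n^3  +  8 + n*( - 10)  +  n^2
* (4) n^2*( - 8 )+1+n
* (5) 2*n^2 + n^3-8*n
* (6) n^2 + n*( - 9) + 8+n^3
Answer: 3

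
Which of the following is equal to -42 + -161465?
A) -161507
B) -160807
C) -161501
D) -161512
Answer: A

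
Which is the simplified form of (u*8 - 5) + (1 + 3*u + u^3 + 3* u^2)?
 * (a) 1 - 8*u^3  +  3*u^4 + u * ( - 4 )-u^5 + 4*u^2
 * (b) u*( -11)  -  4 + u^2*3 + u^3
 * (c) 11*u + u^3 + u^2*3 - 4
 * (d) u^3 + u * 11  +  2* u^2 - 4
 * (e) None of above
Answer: c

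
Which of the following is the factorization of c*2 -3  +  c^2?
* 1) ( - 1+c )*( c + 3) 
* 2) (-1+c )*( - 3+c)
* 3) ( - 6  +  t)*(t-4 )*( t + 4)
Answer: 1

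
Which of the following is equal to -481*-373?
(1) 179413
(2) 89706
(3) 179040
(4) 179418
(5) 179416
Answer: 1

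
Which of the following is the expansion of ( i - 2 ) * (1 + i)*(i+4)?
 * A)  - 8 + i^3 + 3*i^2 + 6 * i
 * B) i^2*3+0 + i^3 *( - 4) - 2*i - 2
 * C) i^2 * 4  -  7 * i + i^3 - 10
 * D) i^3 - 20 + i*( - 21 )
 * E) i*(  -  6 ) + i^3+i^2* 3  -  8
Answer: E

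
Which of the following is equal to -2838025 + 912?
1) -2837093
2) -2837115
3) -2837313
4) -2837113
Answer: 4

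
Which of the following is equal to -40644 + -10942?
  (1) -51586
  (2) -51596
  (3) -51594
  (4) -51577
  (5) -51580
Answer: 1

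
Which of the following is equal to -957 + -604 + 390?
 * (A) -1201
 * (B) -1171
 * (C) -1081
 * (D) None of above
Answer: B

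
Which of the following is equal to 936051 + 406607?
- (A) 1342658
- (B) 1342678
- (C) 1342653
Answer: A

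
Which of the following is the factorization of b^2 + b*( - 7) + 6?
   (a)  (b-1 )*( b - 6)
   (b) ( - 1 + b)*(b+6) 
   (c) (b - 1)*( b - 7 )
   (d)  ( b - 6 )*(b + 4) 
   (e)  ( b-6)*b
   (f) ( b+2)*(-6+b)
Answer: a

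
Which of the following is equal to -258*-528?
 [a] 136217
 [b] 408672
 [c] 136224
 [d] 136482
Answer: c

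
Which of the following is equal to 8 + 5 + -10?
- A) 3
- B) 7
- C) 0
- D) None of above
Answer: A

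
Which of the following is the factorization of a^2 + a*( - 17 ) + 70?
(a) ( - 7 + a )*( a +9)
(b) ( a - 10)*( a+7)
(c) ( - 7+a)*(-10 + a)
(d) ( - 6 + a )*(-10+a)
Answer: c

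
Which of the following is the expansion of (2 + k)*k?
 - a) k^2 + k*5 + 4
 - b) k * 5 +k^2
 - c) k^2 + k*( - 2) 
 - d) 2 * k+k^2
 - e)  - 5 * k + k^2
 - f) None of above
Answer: d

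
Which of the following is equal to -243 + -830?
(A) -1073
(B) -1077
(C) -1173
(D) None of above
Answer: A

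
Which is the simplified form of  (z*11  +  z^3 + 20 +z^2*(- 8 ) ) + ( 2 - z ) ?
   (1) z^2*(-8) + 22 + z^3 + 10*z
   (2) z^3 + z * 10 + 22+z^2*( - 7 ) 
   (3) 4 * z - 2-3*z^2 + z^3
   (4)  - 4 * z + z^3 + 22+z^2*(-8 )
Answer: 1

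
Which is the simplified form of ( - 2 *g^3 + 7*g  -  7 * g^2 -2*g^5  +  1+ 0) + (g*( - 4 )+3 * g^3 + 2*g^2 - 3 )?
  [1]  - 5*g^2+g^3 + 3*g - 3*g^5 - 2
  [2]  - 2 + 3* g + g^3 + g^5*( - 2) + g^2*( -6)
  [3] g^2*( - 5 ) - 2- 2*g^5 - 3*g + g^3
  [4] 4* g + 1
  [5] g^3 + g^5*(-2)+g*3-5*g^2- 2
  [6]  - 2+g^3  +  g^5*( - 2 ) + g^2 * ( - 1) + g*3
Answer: 5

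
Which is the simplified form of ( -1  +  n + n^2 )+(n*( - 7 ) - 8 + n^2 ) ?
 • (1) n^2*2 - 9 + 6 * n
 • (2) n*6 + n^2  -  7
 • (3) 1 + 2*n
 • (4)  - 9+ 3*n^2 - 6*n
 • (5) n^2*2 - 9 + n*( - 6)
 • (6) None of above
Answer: 5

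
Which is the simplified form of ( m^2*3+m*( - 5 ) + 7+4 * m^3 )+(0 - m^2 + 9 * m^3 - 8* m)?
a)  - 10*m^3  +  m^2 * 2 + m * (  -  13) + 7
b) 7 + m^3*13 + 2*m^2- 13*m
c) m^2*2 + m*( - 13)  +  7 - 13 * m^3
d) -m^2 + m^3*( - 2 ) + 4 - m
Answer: b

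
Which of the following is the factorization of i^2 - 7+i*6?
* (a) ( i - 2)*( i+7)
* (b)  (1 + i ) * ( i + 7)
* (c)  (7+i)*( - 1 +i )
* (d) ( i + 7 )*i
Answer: c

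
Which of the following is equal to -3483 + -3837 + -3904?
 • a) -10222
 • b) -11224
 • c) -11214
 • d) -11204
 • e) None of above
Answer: b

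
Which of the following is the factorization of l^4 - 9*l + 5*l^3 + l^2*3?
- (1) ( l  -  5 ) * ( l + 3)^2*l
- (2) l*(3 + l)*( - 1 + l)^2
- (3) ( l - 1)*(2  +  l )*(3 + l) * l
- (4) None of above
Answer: 4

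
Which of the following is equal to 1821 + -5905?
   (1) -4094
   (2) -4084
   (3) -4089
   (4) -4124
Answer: 2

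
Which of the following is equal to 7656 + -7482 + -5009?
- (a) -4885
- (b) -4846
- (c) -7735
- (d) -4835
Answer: d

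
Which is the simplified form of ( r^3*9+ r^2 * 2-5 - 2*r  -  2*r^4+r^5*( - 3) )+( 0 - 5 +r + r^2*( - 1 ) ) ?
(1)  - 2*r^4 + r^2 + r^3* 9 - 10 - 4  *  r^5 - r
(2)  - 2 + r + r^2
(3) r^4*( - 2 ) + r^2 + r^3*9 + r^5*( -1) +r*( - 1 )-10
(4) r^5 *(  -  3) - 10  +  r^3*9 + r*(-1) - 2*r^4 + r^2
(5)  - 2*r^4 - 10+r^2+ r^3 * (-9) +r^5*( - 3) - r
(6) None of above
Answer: 4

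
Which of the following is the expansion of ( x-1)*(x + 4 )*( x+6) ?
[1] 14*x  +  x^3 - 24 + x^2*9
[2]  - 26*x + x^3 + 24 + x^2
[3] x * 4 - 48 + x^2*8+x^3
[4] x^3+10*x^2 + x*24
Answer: 1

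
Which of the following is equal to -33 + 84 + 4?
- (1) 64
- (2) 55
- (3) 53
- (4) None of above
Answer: 2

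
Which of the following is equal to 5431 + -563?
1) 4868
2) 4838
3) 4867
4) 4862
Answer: 1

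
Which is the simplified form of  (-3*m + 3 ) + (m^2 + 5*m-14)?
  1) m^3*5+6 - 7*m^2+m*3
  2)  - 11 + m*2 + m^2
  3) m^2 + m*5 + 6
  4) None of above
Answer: 2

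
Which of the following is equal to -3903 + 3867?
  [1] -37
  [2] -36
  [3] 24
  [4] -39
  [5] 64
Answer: 2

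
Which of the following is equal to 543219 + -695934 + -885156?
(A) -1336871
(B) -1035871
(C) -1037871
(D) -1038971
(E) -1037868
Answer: C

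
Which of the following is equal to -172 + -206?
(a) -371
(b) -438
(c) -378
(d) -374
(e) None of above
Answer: c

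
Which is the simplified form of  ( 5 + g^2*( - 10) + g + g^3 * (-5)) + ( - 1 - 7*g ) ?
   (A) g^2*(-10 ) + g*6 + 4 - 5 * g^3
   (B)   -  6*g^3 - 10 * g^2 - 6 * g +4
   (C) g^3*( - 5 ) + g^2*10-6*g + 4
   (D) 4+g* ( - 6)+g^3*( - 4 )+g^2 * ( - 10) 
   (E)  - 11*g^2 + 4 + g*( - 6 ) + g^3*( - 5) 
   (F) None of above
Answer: F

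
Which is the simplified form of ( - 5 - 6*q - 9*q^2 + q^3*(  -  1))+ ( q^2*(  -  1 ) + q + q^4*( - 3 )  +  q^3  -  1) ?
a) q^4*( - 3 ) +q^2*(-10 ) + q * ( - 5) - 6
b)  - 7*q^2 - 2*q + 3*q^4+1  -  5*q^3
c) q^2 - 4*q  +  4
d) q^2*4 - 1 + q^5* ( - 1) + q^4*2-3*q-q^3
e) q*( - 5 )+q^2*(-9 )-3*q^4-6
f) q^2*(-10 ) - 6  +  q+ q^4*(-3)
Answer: a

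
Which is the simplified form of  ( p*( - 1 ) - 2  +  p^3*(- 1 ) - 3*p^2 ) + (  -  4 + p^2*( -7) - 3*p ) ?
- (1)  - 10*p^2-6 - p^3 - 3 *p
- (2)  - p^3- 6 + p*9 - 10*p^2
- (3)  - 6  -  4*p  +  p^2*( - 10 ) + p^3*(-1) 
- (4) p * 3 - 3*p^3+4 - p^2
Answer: 3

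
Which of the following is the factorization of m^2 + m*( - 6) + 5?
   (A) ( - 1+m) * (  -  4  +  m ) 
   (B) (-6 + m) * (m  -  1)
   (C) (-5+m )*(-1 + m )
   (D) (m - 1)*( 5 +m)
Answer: C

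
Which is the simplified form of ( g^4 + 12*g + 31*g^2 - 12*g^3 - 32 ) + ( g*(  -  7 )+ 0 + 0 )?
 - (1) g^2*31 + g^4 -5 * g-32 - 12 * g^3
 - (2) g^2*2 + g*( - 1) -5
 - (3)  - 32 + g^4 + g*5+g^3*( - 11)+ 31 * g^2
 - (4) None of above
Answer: 4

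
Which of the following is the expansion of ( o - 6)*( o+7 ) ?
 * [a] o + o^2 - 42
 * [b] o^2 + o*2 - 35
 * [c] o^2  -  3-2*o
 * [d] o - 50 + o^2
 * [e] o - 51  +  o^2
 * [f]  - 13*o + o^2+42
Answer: a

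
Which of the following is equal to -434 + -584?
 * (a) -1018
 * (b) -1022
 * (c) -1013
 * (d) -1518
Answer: a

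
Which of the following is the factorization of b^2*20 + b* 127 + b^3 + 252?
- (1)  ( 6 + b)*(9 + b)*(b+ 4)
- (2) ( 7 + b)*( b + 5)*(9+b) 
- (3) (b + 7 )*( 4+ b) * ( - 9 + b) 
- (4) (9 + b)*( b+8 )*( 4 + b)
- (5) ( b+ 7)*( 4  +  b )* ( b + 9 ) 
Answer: 5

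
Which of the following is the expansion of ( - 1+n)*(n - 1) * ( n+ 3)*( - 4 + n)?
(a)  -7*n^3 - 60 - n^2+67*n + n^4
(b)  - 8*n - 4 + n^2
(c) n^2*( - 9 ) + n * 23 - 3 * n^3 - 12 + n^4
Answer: c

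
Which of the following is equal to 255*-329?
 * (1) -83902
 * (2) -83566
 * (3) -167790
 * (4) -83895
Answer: 4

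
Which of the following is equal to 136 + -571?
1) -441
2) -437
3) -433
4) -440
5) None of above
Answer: 5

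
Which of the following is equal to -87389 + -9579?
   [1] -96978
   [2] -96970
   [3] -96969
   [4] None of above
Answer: 4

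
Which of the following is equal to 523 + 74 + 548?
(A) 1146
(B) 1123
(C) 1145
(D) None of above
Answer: C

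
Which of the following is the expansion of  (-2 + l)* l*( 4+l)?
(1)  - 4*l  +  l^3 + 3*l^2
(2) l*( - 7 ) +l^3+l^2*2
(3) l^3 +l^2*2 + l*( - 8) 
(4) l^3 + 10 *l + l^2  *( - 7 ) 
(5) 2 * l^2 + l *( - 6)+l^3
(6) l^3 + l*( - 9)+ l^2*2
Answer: 3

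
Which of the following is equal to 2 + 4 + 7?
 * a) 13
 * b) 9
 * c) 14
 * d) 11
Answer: a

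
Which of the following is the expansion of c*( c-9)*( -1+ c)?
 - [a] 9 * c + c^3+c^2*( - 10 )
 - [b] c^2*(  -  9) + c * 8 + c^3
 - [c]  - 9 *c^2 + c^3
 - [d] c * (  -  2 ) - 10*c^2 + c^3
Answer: a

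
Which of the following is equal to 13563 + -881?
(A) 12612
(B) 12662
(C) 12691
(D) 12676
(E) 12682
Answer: E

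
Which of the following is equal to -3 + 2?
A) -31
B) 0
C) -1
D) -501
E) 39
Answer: C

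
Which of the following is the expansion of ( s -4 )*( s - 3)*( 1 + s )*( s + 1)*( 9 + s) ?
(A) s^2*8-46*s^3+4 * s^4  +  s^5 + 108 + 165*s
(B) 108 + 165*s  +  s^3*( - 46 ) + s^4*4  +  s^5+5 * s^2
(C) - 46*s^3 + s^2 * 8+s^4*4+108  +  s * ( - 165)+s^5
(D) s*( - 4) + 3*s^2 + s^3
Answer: A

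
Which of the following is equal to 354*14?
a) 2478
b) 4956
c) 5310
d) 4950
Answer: b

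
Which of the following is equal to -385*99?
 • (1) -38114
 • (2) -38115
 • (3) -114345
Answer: 2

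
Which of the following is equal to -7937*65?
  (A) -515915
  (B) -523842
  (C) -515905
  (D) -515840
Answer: C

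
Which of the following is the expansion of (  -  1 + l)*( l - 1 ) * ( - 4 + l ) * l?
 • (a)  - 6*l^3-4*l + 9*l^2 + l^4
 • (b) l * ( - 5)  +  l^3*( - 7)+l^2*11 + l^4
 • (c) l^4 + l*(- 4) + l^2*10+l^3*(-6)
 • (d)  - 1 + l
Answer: a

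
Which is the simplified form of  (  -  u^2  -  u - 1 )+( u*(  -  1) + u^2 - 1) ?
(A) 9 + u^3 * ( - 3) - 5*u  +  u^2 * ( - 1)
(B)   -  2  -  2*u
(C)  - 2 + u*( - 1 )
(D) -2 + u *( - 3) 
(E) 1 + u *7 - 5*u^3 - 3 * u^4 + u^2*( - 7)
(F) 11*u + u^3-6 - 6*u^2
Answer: B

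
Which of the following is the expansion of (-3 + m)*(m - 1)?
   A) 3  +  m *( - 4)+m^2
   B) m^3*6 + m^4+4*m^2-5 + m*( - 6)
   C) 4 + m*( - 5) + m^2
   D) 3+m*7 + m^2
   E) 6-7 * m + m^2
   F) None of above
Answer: A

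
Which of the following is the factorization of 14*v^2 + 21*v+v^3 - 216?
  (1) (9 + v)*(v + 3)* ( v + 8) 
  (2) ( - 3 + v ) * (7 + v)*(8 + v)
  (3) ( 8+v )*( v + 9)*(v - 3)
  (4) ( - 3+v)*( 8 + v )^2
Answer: 3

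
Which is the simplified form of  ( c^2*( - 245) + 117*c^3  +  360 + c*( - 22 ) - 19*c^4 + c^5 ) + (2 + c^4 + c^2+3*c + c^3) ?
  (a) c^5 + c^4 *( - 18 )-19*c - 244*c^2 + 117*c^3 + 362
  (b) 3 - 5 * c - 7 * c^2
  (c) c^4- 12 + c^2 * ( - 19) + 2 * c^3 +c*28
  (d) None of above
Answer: d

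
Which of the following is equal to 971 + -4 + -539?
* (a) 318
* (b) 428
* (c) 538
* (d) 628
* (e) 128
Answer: b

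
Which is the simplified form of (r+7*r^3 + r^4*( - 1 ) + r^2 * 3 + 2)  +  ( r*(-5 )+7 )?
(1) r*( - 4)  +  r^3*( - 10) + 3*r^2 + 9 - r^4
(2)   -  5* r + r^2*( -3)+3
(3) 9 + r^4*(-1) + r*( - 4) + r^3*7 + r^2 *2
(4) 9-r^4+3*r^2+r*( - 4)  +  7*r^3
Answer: 4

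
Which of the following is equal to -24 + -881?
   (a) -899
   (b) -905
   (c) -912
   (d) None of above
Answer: b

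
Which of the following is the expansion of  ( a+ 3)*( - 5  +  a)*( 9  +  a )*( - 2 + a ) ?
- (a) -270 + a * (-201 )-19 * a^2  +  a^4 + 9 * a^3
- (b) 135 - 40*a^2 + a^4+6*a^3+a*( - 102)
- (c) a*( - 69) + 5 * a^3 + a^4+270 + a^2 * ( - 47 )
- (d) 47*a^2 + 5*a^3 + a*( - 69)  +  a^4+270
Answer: c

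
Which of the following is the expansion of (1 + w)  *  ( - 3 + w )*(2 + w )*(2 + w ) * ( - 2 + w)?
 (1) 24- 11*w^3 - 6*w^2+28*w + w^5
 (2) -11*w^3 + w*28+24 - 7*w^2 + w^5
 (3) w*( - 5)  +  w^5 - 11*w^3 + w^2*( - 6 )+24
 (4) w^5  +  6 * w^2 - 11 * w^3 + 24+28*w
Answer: 1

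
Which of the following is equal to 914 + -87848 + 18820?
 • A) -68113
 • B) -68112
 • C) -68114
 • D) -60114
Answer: C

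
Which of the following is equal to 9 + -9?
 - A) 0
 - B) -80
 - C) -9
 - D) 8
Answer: A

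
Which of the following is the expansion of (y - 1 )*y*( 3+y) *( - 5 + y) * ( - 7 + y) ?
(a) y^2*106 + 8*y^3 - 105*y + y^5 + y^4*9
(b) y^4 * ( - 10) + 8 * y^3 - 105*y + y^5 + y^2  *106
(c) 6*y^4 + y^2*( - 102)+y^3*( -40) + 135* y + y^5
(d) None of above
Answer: b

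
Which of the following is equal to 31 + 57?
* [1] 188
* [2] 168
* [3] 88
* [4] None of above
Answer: 3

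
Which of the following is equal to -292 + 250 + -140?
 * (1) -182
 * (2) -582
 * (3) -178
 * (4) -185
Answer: 1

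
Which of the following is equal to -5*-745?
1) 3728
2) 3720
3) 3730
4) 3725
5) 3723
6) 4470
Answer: 4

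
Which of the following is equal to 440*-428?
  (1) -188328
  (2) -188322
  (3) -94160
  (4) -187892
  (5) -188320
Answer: 5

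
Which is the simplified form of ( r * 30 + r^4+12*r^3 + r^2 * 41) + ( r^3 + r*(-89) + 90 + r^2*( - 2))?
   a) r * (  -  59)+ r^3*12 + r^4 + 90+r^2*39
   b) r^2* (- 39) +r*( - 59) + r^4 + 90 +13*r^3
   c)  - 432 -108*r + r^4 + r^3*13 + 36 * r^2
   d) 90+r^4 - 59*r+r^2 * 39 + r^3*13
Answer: d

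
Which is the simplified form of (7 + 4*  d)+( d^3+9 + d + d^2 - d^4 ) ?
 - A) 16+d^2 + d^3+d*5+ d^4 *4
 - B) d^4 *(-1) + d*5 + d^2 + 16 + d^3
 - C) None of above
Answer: B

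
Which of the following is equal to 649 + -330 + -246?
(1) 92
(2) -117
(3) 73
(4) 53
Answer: 3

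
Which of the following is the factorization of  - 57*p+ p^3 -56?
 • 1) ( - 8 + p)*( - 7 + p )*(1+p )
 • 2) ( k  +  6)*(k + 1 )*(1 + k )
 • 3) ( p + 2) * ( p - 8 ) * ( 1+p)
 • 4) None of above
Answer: 4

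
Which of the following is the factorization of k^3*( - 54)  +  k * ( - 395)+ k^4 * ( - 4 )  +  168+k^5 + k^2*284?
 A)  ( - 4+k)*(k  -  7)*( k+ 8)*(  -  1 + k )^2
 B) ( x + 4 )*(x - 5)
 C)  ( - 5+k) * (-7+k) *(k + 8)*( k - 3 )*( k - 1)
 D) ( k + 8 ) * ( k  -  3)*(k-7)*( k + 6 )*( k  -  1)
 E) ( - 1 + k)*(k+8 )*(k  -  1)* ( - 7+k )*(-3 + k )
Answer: E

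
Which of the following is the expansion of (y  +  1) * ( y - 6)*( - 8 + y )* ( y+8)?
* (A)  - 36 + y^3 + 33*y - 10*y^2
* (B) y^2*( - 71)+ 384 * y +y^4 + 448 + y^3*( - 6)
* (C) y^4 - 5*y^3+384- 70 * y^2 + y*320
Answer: C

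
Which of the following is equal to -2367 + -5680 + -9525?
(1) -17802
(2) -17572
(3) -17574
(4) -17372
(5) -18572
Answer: 2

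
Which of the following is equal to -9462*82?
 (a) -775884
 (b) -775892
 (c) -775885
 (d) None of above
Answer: a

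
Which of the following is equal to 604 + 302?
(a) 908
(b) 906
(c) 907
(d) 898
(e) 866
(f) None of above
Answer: b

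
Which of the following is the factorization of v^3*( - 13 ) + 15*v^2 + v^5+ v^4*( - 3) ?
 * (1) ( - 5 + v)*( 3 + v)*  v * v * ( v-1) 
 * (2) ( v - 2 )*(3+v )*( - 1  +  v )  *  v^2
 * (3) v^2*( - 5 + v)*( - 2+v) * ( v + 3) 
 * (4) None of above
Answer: 1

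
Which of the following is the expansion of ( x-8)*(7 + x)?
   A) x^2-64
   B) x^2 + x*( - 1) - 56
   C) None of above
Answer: B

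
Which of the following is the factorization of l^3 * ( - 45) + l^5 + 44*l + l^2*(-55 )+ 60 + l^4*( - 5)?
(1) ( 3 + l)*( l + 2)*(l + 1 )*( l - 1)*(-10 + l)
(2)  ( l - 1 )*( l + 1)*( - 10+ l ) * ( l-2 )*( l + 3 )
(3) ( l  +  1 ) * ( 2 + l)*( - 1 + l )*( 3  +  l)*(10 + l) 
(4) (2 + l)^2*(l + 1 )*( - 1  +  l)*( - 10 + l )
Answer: 1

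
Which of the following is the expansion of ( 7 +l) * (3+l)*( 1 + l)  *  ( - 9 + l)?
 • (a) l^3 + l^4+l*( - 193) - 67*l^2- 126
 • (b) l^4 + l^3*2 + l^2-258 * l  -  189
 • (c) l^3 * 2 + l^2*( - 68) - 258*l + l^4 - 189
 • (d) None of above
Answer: c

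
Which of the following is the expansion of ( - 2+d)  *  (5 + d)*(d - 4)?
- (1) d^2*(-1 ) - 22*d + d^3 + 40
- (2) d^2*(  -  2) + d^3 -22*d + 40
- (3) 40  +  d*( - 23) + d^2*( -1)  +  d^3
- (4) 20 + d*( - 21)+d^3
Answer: 1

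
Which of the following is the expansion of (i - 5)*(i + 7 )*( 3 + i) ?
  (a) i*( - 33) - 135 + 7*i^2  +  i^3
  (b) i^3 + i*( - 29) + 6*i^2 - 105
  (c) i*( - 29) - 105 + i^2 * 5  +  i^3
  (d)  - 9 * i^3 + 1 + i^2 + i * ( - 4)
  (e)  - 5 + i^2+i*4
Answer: c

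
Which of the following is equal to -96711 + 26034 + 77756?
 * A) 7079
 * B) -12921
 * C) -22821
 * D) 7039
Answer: A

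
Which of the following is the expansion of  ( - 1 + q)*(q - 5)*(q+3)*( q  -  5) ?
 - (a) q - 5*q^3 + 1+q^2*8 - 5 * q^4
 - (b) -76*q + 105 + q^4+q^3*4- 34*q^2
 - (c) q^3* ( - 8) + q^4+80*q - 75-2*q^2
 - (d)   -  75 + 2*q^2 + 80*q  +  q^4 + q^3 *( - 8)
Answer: d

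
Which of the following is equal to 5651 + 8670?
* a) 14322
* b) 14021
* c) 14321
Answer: c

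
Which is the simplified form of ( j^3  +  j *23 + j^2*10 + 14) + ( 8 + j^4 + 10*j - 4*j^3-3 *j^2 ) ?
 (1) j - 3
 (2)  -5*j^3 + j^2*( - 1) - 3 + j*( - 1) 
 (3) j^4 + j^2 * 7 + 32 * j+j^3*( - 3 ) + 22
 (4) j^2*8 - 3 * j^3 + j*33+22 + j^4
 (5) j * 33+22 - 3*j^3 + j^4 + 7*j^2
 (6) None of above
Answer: 5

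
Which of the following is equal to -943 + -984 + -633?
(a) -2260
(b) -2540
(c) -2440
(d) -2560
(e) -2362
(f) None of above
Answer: d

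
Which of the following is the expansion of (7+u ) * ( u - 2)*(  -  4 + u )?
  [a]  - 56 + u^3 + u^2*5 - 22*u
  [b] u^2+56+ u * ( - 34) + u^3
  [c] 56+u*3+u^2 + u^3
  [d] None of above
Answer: b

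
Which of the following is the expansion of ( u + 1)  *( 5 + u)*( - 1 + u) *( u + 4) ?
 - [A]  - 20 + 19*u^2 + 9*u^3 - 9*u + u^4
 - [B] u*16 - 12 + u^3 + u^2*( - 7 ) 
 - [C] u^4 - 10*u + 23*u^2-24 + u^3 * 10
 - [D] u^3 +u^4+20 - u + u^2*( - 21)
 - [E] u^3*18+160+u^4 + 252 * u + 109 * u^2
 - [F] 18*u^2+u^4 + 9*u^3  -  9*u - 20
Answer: A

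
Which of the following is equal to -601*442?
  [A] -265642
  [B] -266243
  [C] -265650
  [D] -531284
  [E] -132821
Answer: A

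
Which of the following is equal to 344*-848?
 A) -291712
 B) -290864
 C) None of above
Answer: A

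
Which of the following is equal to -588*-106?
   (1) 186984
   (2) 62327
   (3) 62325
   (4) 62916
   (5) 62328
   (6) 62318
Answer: 5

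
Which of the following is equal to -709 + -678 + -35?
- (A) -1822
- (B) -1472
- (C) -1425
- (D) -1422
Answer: D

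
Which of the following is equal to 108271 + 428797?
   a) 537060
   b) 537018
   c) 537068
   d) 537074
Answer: c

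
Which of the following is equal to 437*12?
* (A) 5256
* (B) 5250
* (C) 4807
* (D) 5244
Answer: D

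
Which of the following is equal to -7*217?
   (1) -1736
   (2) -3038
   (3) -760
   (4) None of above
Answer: 4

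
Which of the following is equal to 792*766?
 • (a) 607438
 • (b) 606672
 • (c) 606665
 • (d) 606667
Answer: b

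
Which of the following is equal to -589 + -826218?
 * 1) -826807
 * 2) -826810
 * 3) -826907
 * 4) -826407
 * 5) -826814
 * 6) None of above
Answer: 1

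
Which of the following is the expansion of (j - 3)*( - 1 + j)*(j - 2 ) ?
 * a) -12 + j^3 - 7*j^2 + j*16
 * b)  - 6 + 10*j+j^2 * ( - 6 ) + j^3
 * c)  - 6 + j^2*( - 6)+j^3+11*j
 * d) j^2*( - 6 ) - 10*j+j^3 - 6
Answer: c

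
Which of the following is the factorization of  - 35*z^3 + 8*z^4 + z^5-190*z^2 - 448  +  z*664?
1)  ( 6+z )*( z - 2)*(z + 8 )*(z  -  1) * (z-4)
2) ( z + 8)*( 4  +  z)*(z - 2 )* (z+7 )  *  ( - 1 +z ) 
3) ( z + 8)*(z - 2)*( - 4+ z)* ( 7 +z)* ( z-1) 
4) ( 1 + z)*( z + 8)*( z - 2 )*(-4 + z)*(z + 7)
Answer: 3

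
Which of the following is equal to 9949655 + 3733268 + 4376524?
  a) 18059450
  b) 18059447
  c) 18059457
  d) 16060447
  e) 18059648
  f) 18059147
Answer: b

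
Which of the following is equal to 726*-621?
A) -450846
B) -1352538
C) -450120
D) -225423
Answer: A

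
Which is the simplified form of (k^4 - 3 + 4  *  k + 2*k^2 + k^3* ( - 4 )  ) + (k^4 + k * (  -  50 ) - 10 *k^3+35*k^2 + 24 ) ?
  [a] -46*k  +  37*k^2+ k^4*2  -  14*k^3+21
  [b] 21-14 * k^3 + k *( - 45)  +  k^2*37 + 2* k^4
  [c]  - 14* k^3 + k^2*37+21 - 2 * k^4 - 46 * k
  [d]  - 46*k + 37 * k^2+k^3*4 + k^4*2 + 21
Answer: a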